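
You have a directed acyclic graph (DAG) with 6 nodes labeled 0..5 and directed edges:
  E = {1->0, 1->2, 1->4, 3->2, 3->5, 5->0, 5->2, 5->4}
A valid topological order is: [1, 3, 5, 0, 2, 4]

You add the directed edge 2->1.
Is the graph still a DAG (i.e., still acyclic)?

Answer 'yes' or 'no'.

Answer: no

Derivation:
Given toposort: [1, 3, 5, 0, 2, 4]
Position of 2: index 4; position of 1: index 0
New edge 2->1: backward (u after v in old order)
Backward edge: old toposort is now invalid. Check if this creates a cycle.
Does 1 already reach 2? Reachable from 1: [0, 1, 2, 4]. YES -> cycle!
Still a DAG? no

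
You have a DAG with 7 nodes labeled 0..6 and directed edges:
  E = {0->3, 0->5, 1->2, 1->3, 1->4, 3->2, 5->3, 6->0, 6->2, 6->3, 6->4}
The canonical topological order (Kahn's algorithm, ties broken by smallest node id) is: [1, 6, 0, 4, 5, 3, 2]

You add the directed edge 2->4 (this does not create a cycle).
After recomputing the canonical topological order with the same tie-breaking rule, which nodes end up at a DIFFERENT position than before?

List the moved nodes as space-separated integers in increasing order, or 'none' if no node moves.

Answer: 2 3 4 5

Derivation:
Old toposort: [1, 6, 0, 4, 5, 3, 2]
Added edge 2->4
Recompute Kahn (smallest-id tiebreak):
  initial in-degrees: [1, 0, 3, 4, 3, 1, 0]
  ready (indeg=0): [1, 6]
  pop 1: indeg[2]->2; indeg[3]->3; indeg[4]->2 | ready=[6] | order so far=[1]
  pop 6: indeg[0]->0; indeg[2]->1; indeg[3]->2; indeg[4]->1 | ready=[0] | order so far=[1, 6]
  pop 0: indeg[3]->1; indeg[5]->0 | ready=[5] | order so far=[1, 6, 0]
  pop 5: indeg[3]->0 | ready=[3] | order so far=[1, 6, 0, 5]
  pop 3: indeg[2]->0 | ready=[2] | order so far=[1, 6, 0, 5, 3]
  pop 2: indeg[4]->0 | ready=[4] | order so far=[1, 6, 0, 5, 3, 2]
  pop 4: no out-edges | ready=[] | order so far=[1, 6, 0, 5, 3, 2, 4]
New canonical toposort: [1, 6, 0, 5, 3, 2, 4]
Compare positions:
  Node 0: index 2 -> 2 (same)
  Node 1: index 0 -> 0 (same)
  Node 2: index 6 -> 5 (moved)
  Node 3: index 5 -> 4 (moved)
  Node 4: index 3 -> 6 (moved)
  Node 5: index 4 -> 3 (moved)
  Node 6: index 1 -> 1 (same)
Nodes that changed position: 2 3 4 5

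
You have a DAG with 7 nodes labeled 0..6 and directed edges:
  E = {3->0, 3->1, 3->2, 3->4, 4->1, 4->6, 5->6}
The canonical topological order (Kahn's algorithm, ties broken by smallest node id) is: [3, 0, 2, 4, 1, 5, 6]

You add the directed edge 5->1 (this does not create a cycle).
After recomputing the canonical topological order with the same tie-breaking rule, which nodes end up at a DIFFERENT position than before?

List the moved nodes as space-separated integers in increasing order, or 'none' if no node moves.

Old toposort: [3, 0, 2, 4, 1, 5, 6]
Added edge 5->1
Recompute Kahn (smallest-id tiebreak):
  initial in-degrees: [1, 3, 1, 0, 1, 0, 2]
  ready (indeg=0): [3, 5]
  pop 3: indeg[0]->0; indeg[1]->2; indeg[2]->0; indeg[4]->0 | ready=[0, 2, 4, 5] | order so far=[3]
  pop 0: no out-edges | ready=[2, 4, 5] | order so far=[3, 0]
  pop 2: no out-edges | ready=[4, 5] | order so far=[3, 0, 2]
  pop 4: indeg[1]->1; indeg[6]->1 | ready=[5] | order so far=[3, 0, 2, 4]
  pop 5: indeg[1]->0; indeg[6]->0 | ready=[1, 6] | order so far=[3, 0, 2, 4, 5]
  pop 1: no out-edges | ready=[6] | order so far=[3, 0, 2, 4, 5, 1]
  pop 6: no out-edges | ready=[] | order so far=[3, 0, 2, 4, 5, 1, 6]
New canonical toposort: [3, 0, 2, 4, 5, 1, 6]
Compare positions:
  Node 0: index 1 -> 1 (same)
  Node 1: index 4 -> 5 (moved)
  Node 2: index 2 -> 2 (same)
  Node 3: index 0 -> 0 (same)
  Node 4: index 3 -> 3 (same)
  Node 5: index 5 -> 4 (moved)
  Node 6: index 6 -> 6 (same)
Nodes that changed position: 1 5

Answer: 1 5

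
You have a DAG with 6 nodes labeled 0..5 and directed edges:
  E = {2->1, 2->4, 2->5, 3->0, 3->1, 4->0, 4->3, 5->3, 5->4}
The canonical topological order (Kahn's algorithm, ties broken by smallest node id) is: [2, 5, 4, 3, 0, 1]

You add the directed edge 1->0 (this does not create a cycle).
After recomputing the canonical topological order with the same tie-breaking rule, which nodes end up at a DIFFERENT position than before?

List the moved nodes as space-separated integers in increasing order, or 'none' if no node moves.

Old toposort: [2, 5, 4, 3, 0, 1]
Added edge 1->0
Recompute Kahn (smallest-id tiebreak):
  initial in-degrees: [3, 2, 0, 2, 2, 1]
  ready (indeg=0): [2]
  pop 2: indeg[1]->1; indeg[4]->1; indeg[5]->0 | ready=[5] | order so far=[2]
  pop 5: indeg[3]->1; indeg[4]->0 | ready=[4] | order so far=[2, 5]
  pop 4: indeg[0]->2; indeg[3]->0 | ready=[3] | order so far=[2, 5, 4]
  pop 3: indeg[0]->1; indeg[1]->0 | ready=[1] | order so far=[2, 5, 4, 3]
  pop 1: indeg[0]->0 | ready=[0] | order so far=[2, 5, 4, 3, 1]
  pop 0: no out-edges | ready=[] | order so far=[2, 5, 4, 3, 1, 0]
New canonical toposort: [2, 5, 4, 3, 1, 0]
Compare positions:
  Node 0: index 4 -> 5 (moved)
  Node 1: index 5 -> 4 (moved)
  Node 2: index 0 -> 0 (same)
  Node 3: index 3 -> 3 (same)
  Node 4: index 2 -> 2 (same)
  Node 5: index 1 -> 1 (same)
Nodes that changed position: 0 1

Answer: 0 1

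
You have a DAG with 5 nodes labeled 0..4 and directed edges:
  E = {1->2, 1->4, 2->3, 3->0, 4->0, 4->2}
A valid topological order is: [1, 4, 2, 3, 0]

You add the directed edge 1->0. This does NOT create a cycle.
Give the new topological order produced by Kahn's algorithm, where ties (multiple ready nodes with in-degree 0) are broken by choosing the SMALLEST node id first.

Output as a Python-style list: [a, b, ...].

Answer: [1, 4, 2, 3, 0]

Derivation:
Old toposort: [1, 4, 2, 3, 0]
Added edge: 1->0
Position of 1 (0) < position of 0 (4). Old order still valid.
Run Kahn's algorithm (break ties by smallest node id):
  initial in-degrees: [3, 0, 2, 1, 1]
  ready (indeg=0): [1]
  pop 1: indeg[0]->2; indeg[2]->1; indeg[4]->0 | ready=[4] | order so far=[1]
  pop 4: indeg[0]->1; indeg[2]->0 | ready=[2] | order so far=[1, 4]
  pop 2: indeg[3]->0 | ready=[3] | order so far=[1, 4, 2]
  pop 3: indeg[0]->0 | ready=[0] | order so far=[1, 4, 2, 3]
  pop 0: no out-edges | ready=[] | order so far=[1, 4, 2, 3, 0]
  Result: [1, 4, 2, 3, 0]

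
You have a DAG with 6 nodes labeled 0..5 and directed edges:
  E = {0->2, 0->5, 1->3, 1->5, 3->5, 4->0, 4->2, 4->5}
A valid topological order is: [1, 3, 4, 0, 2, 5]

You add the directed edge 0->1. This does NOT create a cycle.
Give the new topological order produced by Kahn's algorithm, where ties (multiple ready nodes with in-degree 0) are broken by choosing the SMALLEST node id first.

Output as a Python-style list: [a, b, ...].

Old toposort: [1, 3, 4, 0, 2, 5]
Added edge: 0->1
Position of 0 (3) > position of 1 (0). Must reorder: 0 must now come before 1.
Run Kahn's algorithm (break ties by smallest node id):
  initial in-degrees: [1, 1, 2, 1, 0, 4]
  ready (indeg=0): [4]
  pop 4: indeg[0]->0; indeg[2]->1; indeg[5]->3 | ready=[0] | order so far=[4]
  pop 0: indeg[1]->0; indeg[2]->0; indeg[5]->2 | ready=[1, 2] | order so far=[4, 0]
  pop 1: indeg[3]->0; indeg[5]->1 | ready=[2, 3] | order so far=[4, 0, 1]
  pop 2: no out-edges | ready=[3] | order so far=[4, 0, 1, 2]
  pop 3: indeg[5]->0 | ready=[5] | order so far=[4, 0, 1, 2, 3]
  pop 5: no out-edges | ready=[] | order so far=[4, 0, 1, 2, 3, 5]
  Result: [4, 0, 1, 2, 3, 5]

Answer: [4, 0, 1, 2, 3, 5]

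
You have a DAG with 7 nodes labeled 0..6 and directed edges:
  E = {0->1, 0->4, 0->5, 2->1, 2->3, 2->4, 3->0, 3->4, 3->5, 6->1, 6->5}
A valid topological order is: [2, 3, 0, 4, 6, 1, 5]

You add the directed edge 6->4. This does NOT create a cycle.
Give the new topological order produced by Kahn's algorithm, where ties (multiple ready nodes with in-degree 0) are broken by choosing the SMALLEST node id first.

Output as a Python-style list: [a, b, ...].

Answer: [2, 3, 0, 6, 1, 4, 5]

Derivation:
Old toposort: [2, 3, 0, 4, 6, 1, 5]
Added edge: 6->4
Position of 6 (4) > position of 4 (3). Must reorder: 6 must now come before 4.
Run Kahn's algorithm (break ties by smallest node id):
  initial in-degrees: [1, 3, 0, 1, 4, 3, 0]
  ready (indeg=0): [2, 6]
  pop 2: indeg[1]->2; indeg[3]->0; indeg[4]->3 | ready=[3, 6] | order so far=[2]
  pop 3: indeg[0]->0; indeg[4]->2; indeg[5]->2 | ready=[0, 6] | order so far=[2, 3]
  pop 0: indeg[1]->1; indeg[4]->1; indeg[5]->1 | ready=[6] | order so far=[2, 3, 0]
  pop 6: indeg[1]->0; indeg[4]->0; indeg[5]->0 | ready=[1, 4, 5] | order so far=[2, 3, 0, 6]
  pop 1: no out-edges | ready=[4, 5] | order so far=[2, 3, 0, 6, 1]
  pop 4: no out-edges | ready=[5] | order so far=[2, 3, 0, 6, 1, 4]
  pop 5: no out-edges | ready=[] | order so far=[2, 3, 0, 6, 1, 4, 5]
  Result: [2, 3, 0, 6, 1, 4, 5]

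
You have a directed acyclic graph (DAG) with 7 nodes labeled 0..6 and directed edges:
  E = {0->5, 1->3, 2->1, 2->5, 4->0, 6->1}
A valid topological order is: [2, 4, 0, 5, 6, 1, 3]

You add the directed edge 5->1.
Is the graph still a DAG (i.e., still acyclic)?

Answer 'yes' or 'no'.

Given toposort: [2, 4, 0, 5, 6, 1, 3]
Position of 5: index 3; position of 1: index 5
New edge 5->1: forward
Forward edge: respects the existing order. Still a DAG, same toposort still valid.
Still a DAG? yes

Answer: yes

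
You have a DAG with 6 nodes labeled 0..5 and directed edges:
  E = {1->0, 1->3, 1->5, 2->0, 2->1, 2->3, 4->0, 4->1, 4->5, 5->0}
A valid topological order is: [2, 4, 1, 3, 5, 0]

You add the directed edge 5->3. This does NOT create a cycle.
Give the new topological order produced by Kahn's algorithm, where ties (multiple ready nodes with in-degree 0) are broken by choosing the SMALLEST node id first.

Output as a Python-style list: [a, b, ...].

Answer: [2, 4, 1, 5, 0, 3]

Derivation:
Old toposort: [2, 4, 1, 3, 5, 0]
Added edge: 5->3
Position of 5 (4) > position of 3 (3). Must reorder: 5 must now come before 3.
Run Kahn's algorithm (break ties by smallest node id):
  initial in-degrees: [4, 2, 0, 3, 0, 2]
  ready (indeg=0): [2, 4]
  pop 2: indeg[0]->3; indeg[1]->1; indeg[3]->2 | ready=[4] | order so far=[2]
  pop 4: indeg[0]->2; indeg[1]->0; indeg[5]->1 | ready=[1] | order so far=[2, 4]
  pop 1: indeg[0]->1; indeg[3]->1; indeg[5]->0 | ready=[5] | order so far=[2, 4, 1]
  pop 5: indeg[0]->0; indeg[3]->0 | ready=[0, 3] | order so far=[2, 4, 1, 5]
  pop 0: no out-edges | ready=[3] | order so far=[2, 4, 1, 5, 0]
  pop 3: no out-edges | ready=[] | order so far=[2, 4, 1, 5, 0, 3]
  Result: [2, 4, 1, 5, 0, 3]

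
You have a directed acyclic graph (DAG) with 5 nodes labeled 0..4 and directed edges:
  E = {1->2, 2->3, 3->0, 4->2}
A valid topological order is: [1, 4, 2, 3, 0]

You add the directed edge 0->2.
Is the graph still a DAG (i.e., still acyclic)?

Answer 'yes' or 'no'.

Answer: no

Derivation:
Given toposort: [1, 4, 2, 3, 0]
Position of 0: index 4; position of 2: index 2
New edge 0->2: backward (u after v in old order)
Backward edge: old toposort is now invalid. Check if this creates a cycle.
Does 2 already reach 0? Reachable from 2: [0, 2, 3]. YES -> cycle!
Still a DAG? no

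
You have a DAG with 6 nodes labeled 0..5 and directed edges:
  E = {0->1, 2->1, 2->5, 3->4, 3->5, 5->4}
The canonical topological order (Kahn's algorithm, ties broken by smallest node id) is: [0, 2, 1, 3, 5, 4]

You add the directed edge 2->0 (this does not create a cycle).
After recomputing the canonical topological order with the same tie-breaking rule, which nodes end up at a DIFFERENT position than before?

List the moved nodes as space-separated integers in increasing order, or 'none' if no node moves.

Old toposort: [0, 2, 1, 3, 5, 4]
Added edge 2->0
Recompute Kahn (smallest-id tiebreak):
  initial in-degrees: [1, 2, 0, 0, 2, 2]
  ready (indeg=0): [2, 3]
  pop 2: indeg[0]->0; indeg[1]->1; indeg[5]->1 | ready=[0, 3] | order so far=[2]
  pop 0: indeg[1]->0 | ready=[1, 3] | order so far=[2, 0]
  pop 1: no out-edges | ready=[3] | order so far=[2, 0, 1]
  pop 3: indeg[4]->1; indeg[5]->0 | ready=[5] | order so far=[2, 0, 1, 3]
  pop 5: indeg[4]->0 | ready=[4] | order so far=[2, 0, 1, 3, 5]
  pop 4: no out-edges | ready=[] | order so far=[2, 0, 1, 3, 5, 4]
New canonical toposort: [2, 0, 1, 3, 5, 4]
Compare positions:
  Node 0: index 0 -> 1 (moved)
  Node 1: index 2 -> 2 (same)
  Node 2: index 1 -> 0 (moved)
  Node 3: index 3 -> 3 (same)
  Node 4: index 5 -> 5 (same)
  Node 5: index 4 -> 4 (same)
Nodes that changed position: 0 2

Answer: 0 2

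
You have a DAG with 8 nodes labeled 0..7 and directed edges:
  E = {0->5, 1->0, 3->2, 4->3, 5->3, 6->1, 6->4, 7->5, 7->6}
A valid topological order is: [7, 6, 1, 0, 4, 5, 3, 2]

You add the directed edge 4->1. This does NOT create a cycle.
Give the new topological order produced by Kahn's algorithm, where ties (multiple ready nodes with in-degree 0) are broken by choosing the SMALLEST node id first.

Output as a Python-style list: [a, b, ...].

Answer: [7, 6, 4, 1, 0, 5, 3, 2]

Derivation:
Old toposort: [7, 6, 1, 0, 4, 5, 3, 2]
Added edge: 4->1
Position of 4 (4) > position of 1 (2). Must reorder: 4 must now come before 1.
Run Kahn's algorithm (break ties by smallest node id):
  initial in-degrees: [1, 2, 1, 2, 1, 2, 1, 0]
  ready (indeg=0): [7]
  pop 7: indeg[5]->1; indeg[6]->0 | ready=[6] | order so far=[7]
  pop 6: indeg[1]->1; indeg[4]->0 | ready=[4] | order so far=[7, 6]
  pop 4: indeg[1]->0; indeg[3]->1 | ready=[1] | order so far=[7, 6, 4]
  pop 1: indeg[0]->0 | ready=[0] | order so far=[7, 6, 4, 1]
  pop 0: indeg[5]->0 | ready=[5] | order so far=[7, 6, 4, 1, 0]
  pop 5: indeg[3]->0 | ready=[3] | order so far=[7, 6, 4, 1, 0, 5]
  pop 3: indeg[2]->0 | ready=[2] | order so far=[7, 6, 4, 1, 0, 5, 3]
  pop 2: no out-edges | ready=[] | order so far=[7, 6, 4, 1, 0, 5, 3, 2]
  Result: [7, 6, 4, 1, 0, 5, 3, 2]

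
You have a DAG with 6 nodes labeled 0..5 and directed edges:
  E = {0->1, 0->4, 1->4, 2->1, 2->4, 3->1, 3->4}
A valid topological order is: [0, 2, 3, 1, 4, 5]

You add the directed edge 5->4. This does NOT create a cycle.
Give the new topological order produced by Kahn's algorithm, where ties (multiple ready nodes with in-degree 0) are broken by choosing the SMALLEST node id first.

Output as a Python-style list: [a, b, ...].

Old toposort: [0, 2, 3, 1, 4, 5]
Added edge: 5->4
Position of 5 (5) > position of 4 (4). Must reorder: 5 must now come before 4.
Run Kahn's algorithm (break ties by smallest node id):
  initial in-degrees: [0, 3, 0, 0, 5, 0]
  ready (indeg=0): [0, 2, 3, 5]
  pop 0: indeg[1]->2; indeg[4]->4 | ready=[2, 3, 5] | order so far=[0]
  pop 2: indeg[1]->1; indeg[4]->3 | ready=[3, 5] | order so far=[0, 2]
  pop 3: indeg[1]->0; indeg[4]->2 | ready=[1, 5] | order so far=[0, 2, 3]
  pop 1: indeg[4]->1 | ready=[5] | order so far=[0, 2, 3, 1]
  pop 5: indeg[4]->0 | ready=[4] | order so far=[0, 2, 3, 1, 5]
  pop 4: no out-edges | ready=[] | order so far=[0, 2, 3, 1, 5, 4]
  Result: [0, 2, 3, 1, 5, 4]

Answer: [0, 2, 3, 1, 5, 4]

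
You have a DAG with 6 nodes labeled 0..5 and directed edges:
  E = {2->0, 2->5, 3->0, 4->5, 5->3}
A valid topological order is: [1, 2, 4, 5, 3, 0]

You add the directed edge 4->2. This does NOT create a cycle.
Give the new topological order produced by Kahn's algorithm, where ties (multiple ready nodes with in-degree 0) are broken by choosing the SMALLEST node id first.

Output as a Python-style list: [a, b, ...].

Answer: [1, 4, 2, 5, 3, 0]

Derivation:
Old toposort: [1, 2, 4, 5, 3, 0]
Added edge: 4->2
Position of 4 (2) > position of 2 (1). Must reorder: 4 must now come before 2.
Run Kahn's algorithm (break ties by smallest node id):
  initial in-degrees: [2, 0, 1, 1, 0, 2]
  ready (indeg=0): [1, 4]
  pop 1: no out-edges | ready=[4] | order so far=[1]
  pop 4: indeg[2]->0; indeg[5]->1 | ready=[2] | order so far=[1, 4]
  pop 2: indeg[0]->1; indeg[5]->0 | ready=[5] | order so far=[1, 4, 2]
  pop 5: indeg[3]->0 | ready=[3] | order so far=[1, 4, 2, 5]
  pop 3: indeg[0]->0 | ready=[0] | order so far=[1, 4, 2, 5, 3]
  pop 0: no out-edges | ready=[] | order so far=[1, 4, 2, 5, 3, 0]
  Result: [1, 4, 2, 5, 3, 0]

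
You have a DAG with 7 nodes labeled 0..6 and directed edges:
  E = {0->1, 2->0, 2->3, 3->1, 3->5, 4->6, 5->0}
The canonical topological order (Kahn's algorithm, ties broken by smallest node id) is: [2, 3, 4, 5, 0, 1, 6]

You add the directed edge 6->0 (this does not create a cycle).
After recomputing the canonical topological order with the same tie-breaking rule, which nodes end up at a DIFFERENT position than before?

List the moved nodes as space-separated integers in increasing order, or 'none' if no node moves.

Answer: 0 1 6

Derivation:
Old toposort: [2, 3, 4, 5, 0, 1, 6]
Added edge 6->0
Recompute Kahn (smallest-id tiebreak):
  initial in-degrees: [3, 2, 0, 1, 0, 1, 1]
  ready (indeg=0): [2, 4]
  pop 2: indeg[0]->2; indeg[3]->0 | ready=[3, 4] | order so far=[2]
  pop 3: indeg[1]->1; indeg[5]->0 | ready=[4, 5] | order so far=[2, 3]
  pop 4: indeg[6]->0 | ready=[5, 6] | order so far=[2, 3, 4]
  pop 5: indeg[0]->1 | ready=[6] | order so far=[2, 3, 4, 5]
  pop 6: indeg[0]->0 | ready=[0] | order so far=[2, 3, 4, 5, 6]
  pop 0: indeg[1]->0 | ready=[1] | order so far=[2, 3, 4, 5, 6, 0]
  pop 1: no out-edges | ready=[] | order so far=[2, 3, 4, 5, 6, 0, 1]
New canonical toposort: [2, 3, 4, 5, 6, 0, 1]
Compare positions:
  Node 0: index 4 -> 5 (moved)
  Node 1: index 5 -> 6 (moved)
  Node 2: index 0 -> 0 (same)
  Node 3: index 1 -> 1 (same)
  Node 4: index 2 -> 2 (same)
  Node 5: index 3 -> 3 (same)
  Node 6: index 6 -> 4 (moved)
Nodes that changed position: 0 1 6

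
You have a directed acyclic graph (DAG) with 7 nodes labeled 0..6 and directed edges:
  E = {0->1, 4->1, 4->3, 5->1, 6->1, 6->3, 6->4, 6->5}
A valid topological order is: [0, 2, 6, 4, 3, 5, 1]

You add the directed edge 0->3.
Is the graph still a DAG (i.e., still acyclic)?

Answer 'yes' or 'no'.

Given toposort: [0, 2, 6, 4, 3, 5, 1]
Position of 0: index 0; position of 3: index 4
New edge 0->3: forward
Forward edge: respects the existing order. Still a DAG, same toposort still valid.
Still a DAG? yes

Answer: yes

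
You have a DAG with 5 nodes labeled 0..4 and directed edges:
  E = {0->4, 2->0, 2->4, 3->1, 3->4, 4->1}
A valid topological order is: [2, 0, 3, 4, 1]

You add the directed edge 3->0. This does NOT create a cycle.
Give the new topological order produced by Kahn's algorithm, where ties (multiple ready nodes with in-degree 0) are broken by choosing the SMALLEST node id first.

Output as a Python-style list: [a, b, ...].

Old toposort: [2, 0, 3, 4, 1]
Added edge: 3->0
Position of 3 (2) > position of 0 (1). Must reorder: 3 must now come before 0.
Run Kahn's algorithm (break ties by smallest node id):
  initial in-degrees: [2, 2, 0, 0, 3]
  ready (indeg=0): [2, 3]
  pop 2: indeg[0]->1; indeg[4]->2 | ready=[3] | order so far=[2]
  pop 3: indeg[0]->0; indeg[1]->1; indeg[4]->1 | ready=[0] | order so far=[2, 3]
  pop 0: indeg[4]->0 | ready=[4] | order so far=[2, 3, 0]
  pop 4: indeg[1]->0 | ready=[1] | order so far=[2, 3, 0, 4]
  pop 1: no out-edges | ready=[] | order so far=[2, 3, 0, 4, 1]
  Result: [2, 3, 0, 4, 1]

Answer: [2, 3, 0, 4, 1]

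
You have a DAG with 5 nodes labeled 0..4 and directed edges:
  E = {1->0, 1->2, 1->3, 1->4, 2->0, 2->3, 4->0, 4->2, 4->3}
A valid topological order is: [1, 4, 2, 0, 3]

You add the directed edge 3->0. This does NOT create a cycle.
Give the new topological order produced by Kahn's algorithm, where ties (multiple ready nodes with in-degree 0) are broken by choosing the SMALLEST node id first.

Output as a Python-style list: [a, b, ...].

Answer: [1, 4, 2, 3, 0]

Derivation:
Old toposort: [1, 4, 2, 0, 3]
Added edge: 3->0
Position of 3 (4) > position of 0 (3). Must reorder: 3 must now come before 0.
Run Kahn's algorithm (break ties by smallest node id):
  initial in-degrees: [4, 0, 2, 3, 1]
  ready (indeg=0): [1]
  pop 1: indeg[0]->3; indeg[2]->1; indeg[3]->2; indeg[4]->0 | ready=[4] | order so far=[1]
  pop 4: indeg[0]->2; indeg[2]->0; indeg[3]->1 | ready=[2] | order so far=[1, 4]
  pop 2: indeg[0]->1; indeg[3]->0 | ready=[3] | order so far=[1, 4, 2]
  pop 3: indeg[0]->0 | ready=[0] | order so far=[1, 4, 2, 3]
  pop 0: no out-edges | ready=[] | order so far=[1, 4, 2, 3, 0]
  Result: [1, 4, 2, 3, 0]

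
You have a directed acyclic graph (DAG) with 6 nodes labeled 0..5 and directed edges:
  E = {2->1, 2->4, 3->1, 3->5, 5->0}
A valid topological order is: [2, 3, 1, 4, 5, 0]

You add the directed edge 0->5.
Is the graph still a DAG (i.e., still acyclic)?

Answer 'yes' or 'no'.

Answer: no

Derivation:
Given toposort: [2, 3, 1, 4, 5, 0]
Position of 0: index 5; position of 5: index 4
New edge 0->5: backward (u after v in old order)
Backward edge: old toposort is now invalid. Check if this creates a cycle.
Does 5 already reach 0? Reachable from 5: [0, 5]. YES -> cycle!
Still a DAG? no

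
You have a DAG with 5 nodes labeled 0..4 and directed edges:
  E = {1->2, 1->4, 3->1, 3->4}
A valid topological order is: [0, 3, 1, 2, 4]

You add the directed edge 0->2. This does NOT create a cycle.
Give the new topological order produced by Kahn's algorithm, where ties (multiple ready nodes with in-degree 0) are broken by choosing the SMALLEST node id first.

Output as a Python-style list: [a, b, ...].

Old toposort: [0, 3, 1, 2, 4]
Added edge: 0->2
Position of 0 (0) < position of 2 (3). Old order still valid.
Run Kahn's algorithm (break ties by smallest node id):
  initial in-degrees: [0, 1, 2, 0, 2]
  ready (indeg=0): [0, 3]
  pop 0: indeg[2]->1 | ready=[3] | order so far=[0]
  pop 3: indeg[1]->0; indeg[4]->1 | ready=[1] | order so far=[0, 3]
  pop 1: indeg[2]->0; indeg[4]->0 | ready=[2, 4] | order so far=[0, 3, 1]
  pop 2: no out-edges | ready=[4] | order so far=[0, 3, 1, 2]
  pop 4: no out-edges | ready=[] | order so far=[0, 3, 1, 2, 4]
  Result: [0, 3, 1, 2, 4]

Answer: [0, 3, 1, 2, 4]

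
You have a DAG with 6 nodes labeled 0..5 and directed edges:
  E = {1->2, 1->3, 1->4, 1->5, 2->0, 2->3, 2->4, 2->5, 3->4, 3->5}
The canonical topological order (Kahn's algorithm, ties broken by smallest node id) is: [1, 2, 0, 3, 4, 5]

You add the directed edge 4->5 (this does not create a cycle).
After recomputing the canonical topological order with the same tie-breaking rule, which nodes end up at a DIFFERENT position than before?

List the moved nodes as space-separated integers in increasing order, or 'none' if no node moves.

Answer: none

Derivation:
Old toposort: [1, 2, 0, 3, 4, 5]
Added edge 4->5
Recompute Kahn (smallest-id tiebreak):
  initial in-degrees: [1, 0, 1, 2, 3, 4]
  ready (indeg=0): [1]
  pop 1: indeg[2]->0; indeg[3]->1; indeg[4]->2; indeg[5]->3 | ready=[2] | order so far=[1]
  pop 2: indeg[0]->0; indeg[3]->0; indeg[4]->1; indeg[5]->2 | ready=[0, 3] | order so far=[1, 2]
  pop 0: no out-edges | ready=[3] | order so far=[1, 2, 0]
  pop 3: indeg[4]->0; indeg[5]->1 | ready=[4] | order so far=[1, 2, 0, 3]
  pop 4: indeg[5]->0 | ready=[5] | order so far=[1, 2, 0, 3, 4]
  pop 5: no out-edges | ready=[] | order so far=[1, 2, 0, 3, 4, 5]
New canonical toposort: [1, 2, 0, 3, 4, 5]
Compare positions:
  Node 0: index 2 -> 2 (same)
  Node 1: index 0 -> 0 (same)
  Node 2: index 1 -> 1 (same)
  Node 3: index 3 -> 3 (same)
  Node 4: index 4 -> 4 (same)
  Node 5: index 5 -> 5 (same)
Nodes that changed position: none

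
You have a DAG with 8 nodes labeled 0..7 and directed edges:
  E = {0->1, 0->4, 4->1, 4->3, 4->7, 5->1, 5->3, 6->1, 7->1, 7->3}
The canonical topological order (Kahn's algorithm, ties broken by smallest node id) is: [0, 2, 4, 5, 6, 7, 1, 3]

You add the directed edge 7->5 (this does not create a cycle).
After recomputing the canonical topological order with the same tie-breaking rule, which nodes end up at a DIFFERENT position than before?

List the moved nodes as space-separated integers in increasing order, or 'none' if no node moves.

Answer: 5 6 7

Derivation:
Old toposort: [0, 2, 4, 5, 6, 7, 1, 3]
Added edge 7->5
Recompute Kahn (smallest-id tiebreak):
  initial in-degrees: [0, 5, 0, 3, 1, 1, 0, 1]
  ready (indeg=0): [0, 2, 6]
  pop 0: indeg[1]->4; indeg[4]->0 | ready=[2, 4, 6] | order so far=[0]
  pop 2: no out-edges | ready=[4, 6] | order so far=[0, 2]
  pop 4: indeg[1]->3; indeg[3]->2; indeg[7]->0 | ready=[6, 7] | order so far=[0, 2, 4]
  pop 6: indeg[1]->2 | ready=[7] | order so far=[0, 2, 4, 6]
  pop 7: indeg[1]->1; indeg[3]->1; indeg[5]->0 | ready=[5] | order so far=[0, 2, 4, 6, 7]
  pop 5: indeg[1]->0; indeg[3]->0 | ready=[1, 3] | order so far=[0, 2, 4, 6, 7, 5]
  pop 1: no out-edges | ready=[3] | order so far=[0, 2, 4, 6, 7, 5, 1]
  pop 3: no out-edges | ready=[] | order so far=[0, 2, 4, 6, 7, 5, 1, 3]
New canonical toposort: [0, 2, 4, 6, 7, 5, 1, 3]
Compare positions:
  Node 0: index 0 -> 0 (same)
  Node 1: index 6 -> 6 (same)
  Node 2: index 1 -> 1 (same)
  Node 3: index 7 -> 7 (same)
  Node 4: index 2 -> 2 (same)
  Node 5: index 3 -> 5 (moved)
  Node 6: index 4 -> 3 (moved)
  Node 7: index 5 -> 4 (moved)
Nodes that changed position: 5 6 7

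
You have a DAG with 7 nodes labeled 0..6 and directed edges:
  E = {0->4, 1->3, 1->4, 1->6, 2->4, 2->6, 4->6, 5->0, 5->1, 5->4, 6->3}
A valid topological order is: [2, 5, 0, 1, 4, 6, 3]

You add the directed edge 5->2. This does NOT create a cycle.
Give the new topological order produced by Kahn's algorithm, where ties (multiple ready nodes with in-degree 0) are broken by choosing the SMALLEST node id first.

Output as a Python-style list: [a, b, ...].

Answer: [5, 0, 1, 2, 4, 6, 3]

Derivation:
Old toposort: [2, 5, 0, 1, 4, 6, 3]
Added edge: 5->2
Position of 5 (1) > position of 2 (0). Must reorder: 5 must now come before 2.
Run Kahn's algorithm (break ties by smallest node id):
  initial in-degrees: [1, 1, 1, 2, 4, 0, 3]
  ready (indeg=0): [5]
  pop 5: indeg[0]->0; indeg[1]->0; indeg[2]->0; indeg[4]->3 | ready=[0, 1, 2] | order so far=[5]
  pop 0: indeg[4]->2 | ready=[1, 2] | order so far=[5, 0]
  pop 1: indeg[3]->1; indeg[4]->1; indeg[6]->2 | ready=[2] | order so far=[5, 0, 1]
  pop 2: indeg[4]->0; indeg[6]->1 | ready=[4] | order so far=[5, 0, 1, 2]
  pop 4: indeg[6]->0 | ready=[6] | order so far=[5, 0, 1, 2, 4]
  pop 6: indeg[3]->0 | ready=[3] | order so far=[5, 0, 1, 2, 4, 6]
  pop 3: no out-edges | ready=[] | order so far=[5, 0, 1, 2, 4, 6, 3]
  Result: [5, 0, 1, 2, 4, 6, 3]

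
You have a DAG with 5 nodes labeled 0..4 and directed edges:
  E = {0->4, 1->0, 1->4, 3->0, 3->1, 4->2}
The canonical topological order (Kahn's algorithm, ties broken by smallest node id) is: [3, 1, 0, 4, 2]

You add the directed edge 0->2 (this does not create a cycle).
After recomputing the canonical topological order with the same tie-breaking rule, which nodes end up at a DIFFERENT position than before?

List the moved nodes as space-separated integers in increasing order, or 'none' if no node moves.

Old toposort: [3, 1, 0, 4, 2]
Added edge 0->2
Recompute Kahn (smallest-id tiebreak):
  initial in-degrees: [2, 1, 2, 0, 2]
  ready (indeg=0): [3]
  pop 3: indeg[0]->1; indeg[1]->0 | ready=[1] | order so far=[3]
  pop 1: indeg[0]->0; indeg[4]->1 | ready=[0] | order so far=[3, 1]
  pop 0: indeg[2]->1; indeg[4]->0 | ready=[4] | order so far=[3, 1, 0]
  pop 4: indeg[2]->0 | ready=[2] | order so far=[3, 1, 0, 4]
  pop 2: no out-edges | ready=[] | order so far=[3, 1, 0, 4, 2]
New canonical toposort: [3, 1, 0, 4, 2]
Compare positions:
  Node 0: index 2 -> 2 (same)
  Node 1: index 1 -> 1 (same)
  Node 2: index 4 -> 4 (same)
  Node 3: index 0 -> 0 (same)
  Node 4: index 3 -> 3 (same)
Nodes that changed position: none

Answer: none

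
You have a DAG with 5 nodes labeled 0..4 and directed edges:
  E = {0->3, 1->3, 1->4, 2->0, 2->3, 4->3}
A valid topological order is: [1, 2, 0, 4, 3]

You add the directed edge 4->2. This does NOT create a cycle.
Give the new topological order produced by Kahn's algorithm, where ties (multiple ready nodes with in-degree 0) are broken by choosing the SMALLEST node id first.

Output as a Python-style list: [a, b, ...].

Old toposort: [1, 2, 0, 4, 3]
Added edge: 4->2
Position of 4 (3) > position of 2 (1). Must reorder: 4 must now come before 2.
Run Kahn's algorithm (break ties by smallest node id):
  initial in-degrees: [1, 0, 1, 4, 1]
  ready (indeg=0): [1]
  pop 1: indeg[3]->3; indeg[4]->0 | ready=[4] | order so far=[1]
  pop 4: indeg[2]->0; indeg[3]->2 | ready=[2] | order so far=[1, 4]
  pop 2: indeg[0]->0; indeg[3]->1 | ready=[0] | order so far=[1, 4, 2]
  pop 0: indeg[3]->0 | ready=[3] | order so far=[1, 4, 2, 0]
  pop 3: no out-edges | ready=[] | order so far=[1, 4, 2, 0, 3]
  Result: [1, 4, 2, 0, 3]

Answer: [1, 4, 2, 0, 3]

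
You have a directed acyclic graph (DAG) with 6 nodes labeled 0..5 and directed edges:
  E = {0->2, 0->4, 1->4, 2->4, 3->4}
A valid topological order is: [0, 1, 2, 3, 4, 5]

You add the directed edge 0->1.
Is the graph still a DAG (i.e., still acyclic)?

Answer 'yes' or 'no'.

Given toposort: [0, 1, 2, 3, 4, 5]
Position of 0: index 0; position of 1: index 1
New edge 0->1: forward
Forward edge: respects the existing order. Still a DAG, same toposort still valid.
Still a DAG? yes

Answer: yes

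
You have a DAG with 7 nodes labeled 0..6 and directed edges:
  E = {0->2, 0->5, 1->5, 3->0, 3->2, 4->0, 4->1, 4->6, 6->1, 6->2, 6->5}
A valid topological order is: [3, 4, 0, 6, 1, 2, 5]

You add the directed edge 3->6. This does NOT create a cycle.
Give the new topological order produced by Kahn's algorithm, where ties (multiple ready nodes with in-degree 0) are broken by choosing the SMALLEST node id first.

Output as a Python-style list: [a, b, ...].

Old toposort: [3, 4, 0, 6, 1, 2, 5]
Added edge: 3->6
Position of 3 (0) < position of 6 (3). Old order still valid.
Run Kahn's algorithm (break ties by smallest node id):
  initial in-degrees: [2, 2, 3, 0, 0, 3, 2]
  ready (indeg=0): [3, 4]
  pop 3: indeg[0]->1; indeg[2]->2; indeg[6]->1 | ready=[4] | order so far=[3]
  pop 4: indeg[0]->0; indeg[1]->1; indeg[6]->0 | ready=[0, 6] | order so far=[3, 4]
  pop 0: indeg[2]->1; indeg[5]->2 | ready=[6] | order so far=[3, 4, 0]
  pop 6: indeg[1]->0; indeg[2]->0; indeg[5]->1 | ready=[1, 2] | order so far=[3, 4, 0, 6]
  pop 1: indeg[5]->0 | ready=[2, 5] | order so far=[3, 4, 0, 6, 1]
  pop 2: no out-edges | ready=[5] | order so far=[3, 4, 0, 6, 1, 2]
  pop 5: no out-edges | ready=[] | order so far=[3, 4, 0, 6, 1, 2, 5]
  Result: [3, 4, 0, 6, 1, 2, 5]

Answer: [3, 4, 0, 6, 1, 2, 5]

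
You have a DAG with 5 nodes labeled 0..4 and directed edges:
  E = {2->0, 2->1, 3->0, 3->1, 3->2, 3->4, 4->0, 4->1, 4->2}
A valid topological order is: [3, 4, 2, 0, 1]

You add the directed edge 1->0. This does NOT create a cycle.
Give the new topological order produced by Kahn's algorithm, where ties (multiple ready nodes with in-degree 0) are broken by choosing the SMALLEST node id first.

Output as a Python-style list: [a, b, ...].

Answer: [3, 4, 2, 1, 0]

Derivation:
Old toposort: [3, 4, 2, 0, 1]
Added edge: 1->0
Position of 1 (4) > position of 0 (3). Must reorder: 1 must now come before 0.
Run Kahn's algorithm (break ties by smallest node id):
  initial in-degrees: [4, 3, 2, 0, 1]
  ready (indeg=0): [3]
  pop 3: indeg[0]->3; indeg[1]->2; indeg[2]->1; indeg[4]->0 | ready=[4] | order so far=[3]
  pop 4: indeg[0]->2; indeg[1]->1; indeg[2]->0 | ready=[2] | order so far=[3, 4]
  pop 2: indeg[0]->1; indeg[1]->0 | ready=[1] | order so far=[3, 4, 2]
  pop 1: indeg[0]->0 | ready=[0] | order so far=[3, 4, 2, 1]
  pop 0: no out-edges | ready=[] | order so far=[3, 4, 2, 1, 0]
  Result: [3, 4, 2, 1, 0]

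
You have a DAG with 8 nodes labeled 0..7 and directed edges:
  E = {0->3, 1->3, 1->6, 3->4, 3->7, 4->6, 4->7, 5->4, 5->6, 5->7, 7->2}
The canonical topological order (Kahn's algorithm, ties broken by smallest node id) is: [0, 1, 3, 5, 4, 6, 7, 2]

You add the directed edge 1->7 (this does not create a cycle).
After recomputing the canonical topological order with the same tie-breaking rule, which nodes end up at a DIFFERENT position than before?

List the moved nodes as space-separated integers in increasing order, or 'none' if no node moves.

Old toposort: [0, 1, 3, 5, 4, 6, 7, 2]
Added edge 1->7
Recompute Kahn (smallest-id tiebreak):
  initial in-degrees: [0, 0, 1, 2, 2, 0, 3, 4]
  ready (indeg=0): [0, 1, 5]
  pop 0: indeg[3]->1 | ready=[1, 5] | order so far=[0]
  pop 1: indeg[3]->0; indeg[6]->2; indeg[7]->3 | ready=[3, 5] | order so far=[0, 1]
  pop 3: indeg[4]->1; indeg[7]->2 | ready=[5] | order so far=[0, 1, 3]
  pop 5: indeg[4]->0; indeg[6]->1; indeg[7]->1 | ready=[4] | order so far=[0, 1, 3, 5]
  pop 4: indeg[6]->0; indeg[7]->0 | ready=[6, 7] | order so far=[0, 1, 3, 5, 4]
  pop 6: no out-edges | ready=[7] | order so far=[0, 1, 3, 5, 4, 6]
  pop 7: indeg[2]->0 | ready=[2] | order so far=[0, 1, 3, 5, 4, 6, 7]
  pop 2: no out-edges | ready=[] | order so far=[0, 1, 3, 5, 4, 6, 7, 2]
New canonical toposort: [0, 1, 3, 5, 4, 6, 7, 2]
Compare positions:
  Node 0: index 0 -> 0 (same)
  Node 1: index 1 -> 1 (same)
  Node 2: index 7 -> 7 (same)
  Node 3: index 2 -> 2 (same)
  Node 4: index 4 -> 4 (same)
  Node 5: index 3 -> 3 (same)
  Node 6: index 5 -> 5 (same)
  Node 7: index 6 -> 6 (same)
Nodes that changed position: none

Answer: none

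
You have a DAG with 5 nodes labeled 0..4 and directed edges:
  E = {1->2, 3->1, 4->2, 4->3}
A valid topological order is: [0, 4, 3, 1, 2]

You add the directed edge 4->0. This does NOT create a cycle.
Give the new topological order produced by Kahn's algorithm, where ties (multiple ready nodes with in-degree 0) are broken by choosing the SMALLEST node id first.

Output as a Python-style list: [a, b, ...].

Answer: [4, 0, 3, 1, 2]

Derivation:
Old toposort: [0, 4, 3, 1, 2]
Added edge: 4->0
Position of 4 (1) > position of 0 (0). Must reorder: 4 must now come before 0.
Run Kahn's algorithm (break ties by smallest node id):
  initial in-degrees: [1, 1, 2, 1, 0]
  ready (indeg=0): [4]
  pop 4: indeg[0]->0; indeg[2]->1; indeg[3]->0 | ready=[0, 3] | order so far=[4]
  pop 0: no out-edges | ready=[3] | order so far=[4, 0]
  pop 3: indeg[1]->0 | ready=[1] | order so far=[4, 0, 3]
  pop 1: indeg[2]->0 | ready=[2] | order so far=[4, 0, 3, 1]
  pop 2: no out-edges | ready=[] | order so far=[4, 0, 3, 1, 2]
  Result: [4, 0, 3, 1, 2]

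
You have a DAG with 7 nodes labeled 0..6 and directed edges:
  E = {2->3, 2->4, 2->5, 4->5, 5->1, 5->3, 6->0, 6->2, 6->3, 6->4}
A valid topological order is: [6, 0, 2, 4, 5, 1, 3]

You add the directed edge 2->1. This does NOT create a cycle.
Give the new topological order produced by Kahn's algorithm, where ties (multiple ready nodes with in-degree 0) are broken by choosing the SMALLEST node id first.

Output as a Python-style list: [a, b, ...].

Old toposort: [6, 0, 2, 4, 5, 1, 3]
Added edge: 2->1
Position of 2 (2) < position of 1 (5). Old order still valid.
Run Kahn's algorithm (break ties by smallest node id):
  initial in-degrees: [1, 2, 1, 3, 2, 2, 0]
  ready (indeg=0): [6]
  pop 6: indeg[0]->0; indeg[2]->0; indeg[3]->2; indeg[4]->1 | ready=[0, 2] | order so far=[6]
  pop 0: no out-edges | ready=[2] | order so far=[6, 0]
  pop 2: indeg[1]->1; indeg[3]->1; indeg[4]->0; indeg[5]->1 | ready=[4] | order so far=[6, 0, 2]
  pop 4: indeg[5]->0 | ready=[5] | order so far=[6, 0, 2, 4]
  pop 5: indeg[1]->0; indeg[3]->0 | ready=[1, 3] | order so far=[6, 0, 2, 4, 5]
  pop 1: no out-edges | ready=[3] | order so far=[6, 0, 2, 4, 5, 1]
  pop 3: no out-edges | ready=[] | order so far=[6, 0, 2, 4, 5, 1, 3]
  Result: [6, 0, 2, 4, 5, 1, 3]

Answer: [6, 0, 2, 4, 5, 1, 3]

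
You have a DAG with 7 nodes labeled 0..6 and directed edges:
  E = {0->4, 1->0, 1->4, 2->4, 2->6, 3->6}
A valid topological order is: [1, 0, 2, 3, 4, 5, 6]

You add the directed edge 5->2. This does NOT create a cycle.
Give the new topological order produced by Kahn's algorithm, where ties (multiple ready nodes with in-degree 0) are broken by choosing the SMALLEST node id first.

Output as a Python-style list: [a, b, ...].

Old toposort: [1, 0, 2, 3, 4, 5, 6]
Added edge: 5->2
Position of 5 (5) > position of 2 (2). Must reorder: 5 must now come before 2.
Run Kahn's algorithm (break ties by smallest node id):
  initial in-degrees: [1, 0, 1, 0, 3, 0, 2]
  ready (indeg=0): [1, 3, 5]
  pop 1: indeg[0]->0; indeg[4]->2 | ready=[0, 3, 5] | order so far=[1]
  pop 0: indeg[4]->1 | ready=[3, 5] | order so far=[1, 0]
  pop 3: indeg[6]->1 | ready=[5] | order so far=[1, 0, 3]
  pop 5: indeg[2]->0 | ready=[2] | order so far=[1, 0, 3, 5]
  pop 2: indeg[4]->0; indeg[6]->0 | ready=[4, 6] | order so far=[1, 0, 3, 5, 2]
  pop 4: no out-edges | ready=[6] | order so far=[1, 0, 3, 5, 2, 4]
  pop 6: no out-edges | ready=[] | order so far=[1, 0, 3, 5, 2, 4, 6]
  Result: [1, 0, 3, 5, 2, 4, 6]

Answer: [1, 0, 3, 5, 2, 4, 6]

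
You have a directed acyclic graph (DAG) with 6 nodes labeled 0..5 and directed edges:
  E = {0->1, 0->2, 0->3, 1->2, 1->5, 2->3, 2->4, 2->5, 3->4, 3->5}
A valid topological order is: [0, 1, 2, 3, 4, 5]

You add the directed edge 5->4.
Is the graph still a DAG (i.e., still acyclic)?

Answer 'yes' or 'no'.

Given toposort: [0, 1, 2, 3, 4, 5]
Position of 5: index 5; position of 4: index 4
New edge 5->4: backward (u after v in old order)
Backward edge: old toposort is now invalid. Check if this creates a cycle.
Does 4 already reach 5? Reachable from 4: [4]. NO -> still a DAG (reorder needed).
Still a DAG? yes

Answer: yes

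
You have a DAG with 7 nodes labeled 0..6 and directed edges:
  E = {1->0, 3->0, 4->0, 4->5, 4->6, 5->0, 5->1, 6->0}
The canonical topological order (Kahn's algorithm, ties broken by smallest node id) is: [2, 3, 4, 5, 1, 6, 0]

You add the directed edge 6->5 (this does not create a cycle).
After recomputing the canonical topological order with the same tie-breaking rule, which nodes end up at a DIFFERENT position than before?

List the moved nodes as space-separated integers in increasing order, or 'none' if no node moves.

Old toposort: [2, 3, 4, 5, 1, 6, 0]
Added edge 6->5
Recompute Kahn (smallest-id tiebreak):
  initial in-degrees: [5, 1, 0, 0, 0, 2, 1]
  ready (indeg=0): [2, 3, 4]
  pop 2: no out-edges | ready=[3, 4] | order so far=[2]
  pop 3: indeg[0]->4 | ready=[4] | order so far=[2, 3]
  pop 4: indeg[0]->3; indeg[5]->1; indeg[6]->0 | ready=[6] | order so far=[2, 3, 4]
  pop 6: indeg[0]->2; indeg[5]->0 | ready=[5] | order so far=[2, 3, 4, 6]
  pop 5: indeg[0]->1; indeg[1]->0 | ready=[1] | order so far=[2, 3, 4, 6, 5]
  pop 1: indeg[0]->0 | ready=[0] | order so far=[2, 3, 4, 6, 5, 1]
  pop 0: no out-edges | ready=[] | order so far=[2, 3, 4, 6, 5, 1, 0]
New canonical toposort: [2, 3, 4, 6, 5, 1, 0]
Compare positions:
  Node 0: index 6 -> 6 (same)
  Node 1: index 4 -> 5 (moved)
  Node 2: index 0 -> 0 (same)
  Node 3: index 1 -> 1 (same)
  Node 4: index 2 -> 2 (same)
  Node 5: index 3 -> 4 (moved)
  Node 6: index 5 -> 3 (moved)
Nodes that changed position: 1 5 6

Answer: 1 5 6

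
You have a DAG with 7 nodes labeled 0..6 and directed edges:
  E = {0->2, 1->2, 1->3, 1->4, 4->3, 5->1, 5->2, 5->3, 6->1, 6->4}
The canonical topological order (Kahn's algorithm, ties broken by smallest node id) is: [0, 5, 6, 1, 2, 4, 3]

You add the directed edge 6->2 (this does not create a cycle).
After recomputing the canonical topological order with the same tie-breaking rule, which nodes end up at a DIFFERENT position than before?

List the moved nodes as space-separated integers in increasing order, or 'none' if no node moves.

Old toposort: [0, 5, 6, 1, 2, 4, 3]
Added edge 6->2
Recompute Kahn (smallest-id tiebreak):
  initial in-degrees: [0, 2, 4, 3, 2, 0, 0]
  ready (indeg=0): [0, 5, 6]
  pop 0: indeg[2]->3 | ready=[5, 6] | order so far=[0]
  pop 5: indeg[1]->1; indeg[2]->2; indeg[3]->2 | ready=[6] | order so far=[0, 5]
  pop 6: indeg[1]->0; indeg[2]->1; indeg[4]->1 | ready=[1] | order so far=[0, 5, 6]
  pop 1: indeg[2]->0; indeg[3]->1; indeg[4]->0 | ready=[2, 4] | order so far=[0, 5, 6, 1]
  pop 2: no out-edges | ready=[4] | order so far=[0, 5, 6, 1, 2]
  pop 4: indeg[3]->0 | ready=[3] | order so far=[0, 5, 6, 1, 2, 4]
  pop 3: no out-edges | ready=[] | order so far=[0, 5, 6, 1, 2, 4, 3]
New canonical toposort: [0, 5, 6, 1, 2, 4, 3]
Compare positions:
  Node 0: index 0 -> 0 (same)
  Node 1: index 3 -> 3 (same)
  Node 2: index 4 -> 4 (same)
  Node 3: index 6 -> 6 (same)
  Node 4: index 5 -> 5 (same)
  Node 5: index 1 -> 1 (same)
  Node 6: index 2 -> 2 (same)
Nodes that changed position: none

Answer: none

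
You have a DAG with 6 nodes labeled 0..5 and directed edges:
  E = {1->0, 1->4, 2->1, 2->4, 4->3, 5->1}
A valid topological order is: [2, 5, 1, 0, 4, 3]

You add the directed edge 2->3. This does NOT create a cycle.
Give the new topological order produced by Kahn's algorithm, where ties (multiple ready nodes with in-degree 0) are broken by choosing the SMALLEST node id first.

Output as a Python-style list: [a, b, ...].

Answer: [2, 5, 1, 0, 4, 3]

Derivation:
Old toposort: [2, 5, 1, 0, 4, 3]
Added edge: 2->3
Position of 2 (0) < position of 3 (5). Old order still valid.
Run Kahn's algorithm (break ties by smallest node id):
  initial in-degrees: [1, 2, 0, 2, 2, 0]
  ready (indeg=0): [2, 5]
  pop 2: indeg[1]->1; indeg[3]->1; indeg[4]->1 | ready=[5] | order so far=[2]
  pop 5: indeg[1]->0 | ready=[1] | order so far=[2, 5]
  pop 1: indeg[0]->0; indeg[4]->0 | ready=[0, 4] | order so far=[2, 5, 1]
  pop 0: no out-edges | ready=[4] | order so far=[2, 5, 1, 0]
  pop 4: indeg[3]->0 | ready=[3] | order so far=[2, 5, 1, 0, 4]
  pop 3: no out-edges | ready=[] | order so far=[2, 5, 1, 0, 4, 3]
  Result: [2, 5, 1, 0, 4, 3]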